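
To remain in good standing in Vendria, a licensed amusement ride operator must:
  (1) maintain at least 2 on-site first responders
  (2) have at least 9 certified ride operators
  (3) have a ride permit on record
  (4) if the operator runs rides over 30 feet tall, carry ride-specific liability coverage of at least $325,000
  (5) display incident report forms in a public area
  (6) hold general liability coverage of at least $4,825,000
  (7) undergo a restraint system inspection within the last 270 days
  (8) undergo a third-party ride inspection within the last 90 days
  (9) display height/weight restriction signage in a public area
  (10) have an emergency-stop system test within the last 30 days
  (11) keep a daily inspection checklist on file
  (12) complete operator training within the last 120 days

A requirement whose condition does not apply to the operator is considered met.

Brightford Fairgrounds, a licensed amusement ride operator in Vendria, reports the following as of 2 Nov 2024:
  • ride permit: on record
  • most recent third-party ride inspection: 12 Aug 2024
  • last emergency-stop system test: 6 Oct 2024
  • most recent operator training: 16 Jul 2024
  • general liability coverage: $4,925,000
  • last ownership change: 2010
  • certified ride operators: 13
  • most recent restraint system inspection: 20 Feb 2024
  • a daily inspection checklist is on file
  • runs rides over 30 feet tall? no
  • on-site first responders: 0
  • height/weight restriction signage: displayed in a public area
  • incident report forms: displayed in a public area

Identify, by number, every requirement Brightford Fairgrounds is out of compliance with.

1

1. on-site first responders 0 < 2 → not met
2. certified ride operators 13 ≥ 9 → met
3. ride permit present → met
4. condition 'runs rides over 30 feet tall' does not hold → requirement n/a → met
5. incident report forms present → met
6. general liability coverage $4,925,000 ≥ $4,825,000 → met
7. restraint system inspection 256 days ago vs limit 270 → met
8. third-party ride inspection 82 days ago vs limit 90 → met
9. height/weight restriction signage present → met
10. emergency-stop system test 27 days ago vs limit 30 → met
11. daily inspection checklist present → met
12. operator training 109 days ago vs limit 120 → met
Not met: 1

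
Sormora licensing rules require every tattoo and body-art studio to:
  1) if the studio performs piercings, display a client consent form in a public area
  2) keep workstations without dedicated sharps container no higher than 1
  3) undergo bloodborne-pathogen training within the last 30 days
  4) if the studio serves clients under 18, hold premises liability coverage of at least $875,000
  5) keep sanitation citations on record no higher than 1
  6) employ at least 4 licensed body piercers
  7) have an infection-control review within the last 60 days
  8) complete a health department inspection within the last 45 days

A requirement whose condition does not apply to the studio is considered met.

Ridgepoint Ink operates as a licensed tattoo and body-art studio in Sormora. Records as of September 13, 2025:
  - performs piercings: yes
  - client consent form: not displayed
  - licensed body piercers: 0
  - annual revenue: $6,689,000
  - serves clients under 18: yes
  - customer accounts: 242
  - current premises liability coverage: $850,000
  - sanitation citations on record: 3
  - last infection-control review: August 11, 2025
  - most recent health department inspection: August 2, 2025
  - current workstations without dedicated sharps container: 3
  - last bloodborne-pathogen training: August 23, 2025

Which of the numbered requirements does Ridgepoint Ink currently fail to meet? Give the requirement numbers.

1. condition 'performs piercings' holds; client consent form absent → not met
2. workstations without dedicated sharps container 3 > 1 → not met
3. bloodborne-pathogen training 21 days ago vs limit 30 → met
4. condition 'serves clients under 18' holds; premises liability coverage $850,000 < $875,000 → not met
5. sanitation citations on record 3 > 1 → not met
6. licensed body piercers 0 < 4 → not met
7. infection-control review 33 days ago vs limit 60 → met
8. health department inspection 42 days ago vs limit 45 → met
Not met: 1, 2, 4, 5, 6

1, 2, 4, 5, 6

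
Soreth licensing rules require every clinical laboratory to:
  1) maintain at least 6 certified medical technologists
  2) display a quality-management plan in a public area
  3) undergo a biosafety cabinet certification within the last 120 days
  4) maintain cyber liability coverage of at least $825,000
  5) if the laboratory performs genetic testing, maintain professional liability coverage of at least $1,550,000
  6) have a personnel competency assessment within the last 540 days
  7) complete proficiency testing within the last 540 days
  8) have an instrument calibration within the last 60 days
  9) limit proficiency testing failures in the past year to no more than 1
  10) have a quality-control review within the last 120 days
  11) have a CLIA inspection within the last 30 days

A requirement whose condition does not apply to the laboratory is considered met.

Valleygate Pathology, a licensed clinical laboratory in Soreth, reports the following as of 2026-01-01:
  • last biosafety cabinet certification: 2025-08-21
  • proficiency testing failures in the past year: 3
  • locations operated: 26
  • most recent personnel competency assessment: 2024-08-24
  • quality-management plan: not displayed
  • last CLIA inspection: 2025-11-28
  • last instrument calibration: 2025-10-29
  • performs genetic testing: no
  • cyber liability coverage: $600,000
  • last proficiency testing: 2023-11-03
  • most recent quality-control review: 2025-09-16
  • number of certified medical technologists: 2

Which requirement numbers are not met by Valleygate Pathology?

1, 2, 3, 4, 7, 8, 9, 11

1. certified medical technologists 2 < 6 → not met
2. quality-management plan absent → not met
3. biosafety cabinet certification 133 days ago vs limit 120 → not met
4. cyber liability coverage $600,000 < $825,000 → not met
5. condition 'performs genetic testing' does not hold → requirement n/a → met
6. personnel competency assessment 495 days ago vs limit 540 → met
7. proficiency testing 790 days ago vs limit 540 → not met
8. instrument calibration 64 days ago vs limit 60 → not met
9. proficiency testing failures in the past year 3 > 1 → not met
10. quality-control review 107 days ago vs limit 120 → met
11. CLIA inspection 34 days ago vs limit 30 → not met
Not met: 1, 2, 3, 4, 7, 8, 9, 11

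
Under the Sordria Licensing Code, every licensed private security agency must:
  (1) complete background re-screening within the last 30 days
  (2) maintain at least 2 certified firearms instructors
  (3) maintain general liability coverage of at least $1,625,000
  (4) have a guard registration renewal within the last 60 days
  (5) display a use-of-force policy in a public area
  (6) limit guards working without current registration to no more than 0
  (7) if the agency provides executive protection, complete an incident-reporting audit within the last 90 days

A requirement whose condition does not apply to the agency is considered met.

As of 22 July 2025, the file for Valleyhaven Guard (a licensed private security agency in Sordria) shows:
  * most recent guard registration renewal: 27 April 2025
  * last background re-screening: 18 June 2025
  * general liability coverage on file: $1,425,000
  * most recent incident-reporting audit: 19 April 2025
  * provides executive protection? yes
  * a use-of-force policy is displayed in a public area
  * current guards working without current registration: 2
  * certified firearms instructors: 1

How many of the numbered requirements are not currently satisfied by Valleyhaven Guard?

6

1. background re-screening 34 days ago vs limit 30 → not met
2. certified firearms instructors 1 < 2 → not met
3. general liability coverage $1,425,000 < $1,625,000 → not met
4. guard registration renewal 86 days ago vs limit 60 → not met
5. use-of-force policy present → met
6. guards working without current registration 2 > 0 → not met
7. condition 'provides executive protection' holds; incident-reporting audit 94 days ago vs limit 90 → not met
Not met: 6 of 7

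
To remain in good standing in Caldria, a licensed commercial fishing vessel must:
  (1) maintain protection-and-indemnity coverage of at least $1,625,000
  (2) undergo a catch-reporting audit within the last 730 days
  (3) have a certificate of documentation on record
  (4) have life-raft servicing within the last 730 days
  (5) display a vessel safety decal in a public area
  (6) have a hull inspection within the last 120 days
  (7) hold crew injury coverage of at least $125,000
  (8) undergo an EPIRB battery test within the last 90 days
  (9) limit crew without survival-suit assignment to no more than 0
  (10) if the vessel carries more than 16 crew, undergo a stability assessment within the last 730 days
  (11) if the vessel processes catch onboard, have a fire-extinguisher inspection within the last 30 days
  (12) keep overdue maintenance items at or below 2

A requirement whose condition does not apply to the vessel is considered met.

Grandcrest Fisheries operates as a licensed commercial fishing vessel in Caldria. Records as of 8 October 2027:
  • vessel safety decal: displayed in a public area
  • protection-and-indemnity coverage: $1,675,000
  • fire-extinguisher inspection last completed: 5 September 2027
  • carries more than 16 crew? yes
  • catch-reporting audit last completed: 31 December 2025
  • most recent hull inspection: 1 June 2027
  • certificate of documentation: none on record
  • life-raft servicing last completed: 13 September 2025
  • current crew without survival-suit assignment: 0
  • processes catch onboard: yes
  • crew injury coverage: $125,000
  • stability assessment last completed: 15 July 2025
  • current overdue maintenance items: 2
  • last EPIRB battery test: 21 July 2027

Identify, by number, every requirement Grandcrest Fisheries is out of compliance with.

1. protection-and-indemnity coverage $1,675,000 ≥ $1,625,000 → met
2. catch-reporting audit 646 days ago vs limit 730 → met
3. certificate of documentation absent → not met
4. life-raft servicing 755 days ago vs limit 730 → not met
5. vessel safety decal present → met
6. hull inspection 129 days ago vs limit 120 → not met
7. crew injury coverage $125,000 ≥ $125,000 → met
8. EPIRB battery test 79 days ago vs limit 90 → met
9. crew without survival-suit assignment 0 ≤ 0 → met
10. condition 'carries more than 16 crew' holds; stability assessment 815 days ago vs limit 730 → not met
11. condition 'processes catch onboard' holds; fire-extinguisher inspection 33 days ago vs limit 30 → not met
12. overdue maintenance items 2 ≤ 2 → met
Not met: 3, 4, 6, 10, 11

3, 4, 6, 10, 11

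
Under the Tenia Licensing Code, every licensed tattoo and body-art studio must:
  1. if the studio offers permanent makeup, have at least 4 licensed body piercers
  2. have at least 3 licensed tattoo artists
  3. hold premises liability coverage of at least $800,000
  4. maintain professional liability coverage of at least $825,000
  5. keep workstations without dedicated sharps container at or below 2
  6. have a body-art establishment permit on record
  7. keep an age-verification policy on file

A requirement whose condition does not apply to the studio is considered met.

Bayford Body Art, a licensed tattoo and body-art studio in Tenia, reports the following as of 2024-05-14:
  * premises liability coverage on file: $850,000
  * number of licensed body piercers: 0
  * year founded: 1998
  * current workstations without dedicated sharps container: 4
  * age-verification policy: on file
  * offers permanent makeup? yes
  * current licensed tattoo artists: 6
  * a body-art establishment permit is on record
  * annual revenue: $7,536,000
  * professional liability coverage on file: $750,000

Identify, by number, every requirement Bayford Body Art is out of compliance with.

1, 4, 5

1. condition 'offers permanent makeup' holds; licensed body piercers 0 < 4 → not met
2. licensed tattoo artists 6 ≥ 3 → met
3. premises liability coverage $850,000 ≥ $800,000 → met
4. professional liability coverage $750,000 < $825,000 → not met
5. workstations without dedicated sharps container 4 > 2 → not met
6. body-art establishment permit present → met
7. age-verification policy present → met
Not met: 1, 4, 5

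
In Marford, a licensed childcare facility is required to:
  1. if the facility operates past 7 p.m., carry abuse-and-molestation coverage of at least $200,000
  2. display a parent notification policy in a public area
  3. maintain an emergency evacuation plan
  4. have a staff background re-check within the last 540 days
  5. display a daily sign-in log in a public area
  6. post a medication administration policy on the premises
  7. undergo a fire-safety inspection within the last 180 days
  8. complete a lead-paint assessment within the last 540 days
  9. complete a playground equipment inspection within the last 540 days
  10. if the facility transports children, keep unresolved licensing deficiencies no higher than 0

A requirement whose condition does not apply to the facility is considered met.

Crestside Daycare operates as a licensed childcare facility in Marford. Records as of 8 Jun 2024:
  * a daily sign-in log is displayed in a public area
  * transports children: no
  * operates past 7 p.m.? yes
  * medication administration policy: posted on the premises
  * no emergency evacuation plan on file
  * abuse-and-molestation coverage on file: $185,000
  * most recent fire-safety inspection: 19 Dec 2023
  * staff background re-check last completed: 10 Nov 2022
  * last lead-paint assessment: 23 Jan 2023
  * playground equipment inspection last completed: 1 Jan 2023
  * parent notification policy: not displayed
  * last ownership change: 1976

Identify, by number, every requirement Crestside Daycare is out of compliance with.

1, 2, 3, 4

1. condition 'operates past 7 p.m.' holds; abuse-and-molestation coverage $185,000 < $200,000 → not met
2. parent notification policy absent → not met
3. emergency evacuation plan absent → not met
4. staff background re-check 576 days ago vs limit 540 → not met
5. daily sign-in log present → met
6. medication administration policy present → met
7. fire-safety inspection 172 days ago vs limit 180 → met
8. lead-paint assessment 502 days ago vs limit 540 → met
9. playground equipment inspection 524 days ago vs limit 540 → met
10. condition 'transports children' does not hold → requirement n/a → met
Not met: 1, 2, 3, 4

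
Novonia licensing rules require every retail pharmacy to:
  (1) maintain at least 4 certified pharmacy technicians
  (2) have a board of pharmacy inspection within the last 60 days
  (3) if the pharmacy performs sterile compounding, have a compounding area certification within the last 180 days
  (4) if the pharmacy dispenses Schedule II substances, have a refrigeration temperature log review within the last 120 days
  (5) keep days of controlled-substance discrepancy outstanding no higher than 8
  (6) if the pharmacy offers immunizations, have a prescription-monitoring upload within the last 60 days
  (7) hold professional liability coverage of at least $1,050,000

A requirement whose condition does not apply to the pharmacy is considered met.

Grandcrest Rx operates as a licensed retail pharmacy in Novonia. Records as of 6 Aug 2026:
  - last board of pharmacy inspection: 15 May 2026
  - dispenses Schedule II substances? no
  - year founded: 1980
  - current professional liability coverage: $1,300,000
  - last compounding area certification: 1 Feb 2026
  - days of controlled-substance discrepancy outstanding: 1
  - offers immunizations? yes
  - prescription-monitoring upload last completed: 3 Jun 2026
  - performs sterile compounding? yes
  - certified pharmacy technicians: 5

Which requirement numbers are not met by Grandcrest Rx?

1. certified pharmacy technicians 5 ≥ 4 → met
2. board of pharmacy inspection 83 days ago vs limit 60 → not met
3. condition 'performs sterile compounding' holds; compounding area certification 186 days ago vs limit 180 → not met
4. condition 'dispenses Schedule II substances' does not hold → requirement n/a → met
5. days of controlled-substance discrepancy outstanding 1 ≤ 8 → met
6. condition 'offers immunizations' holds; prescription-monitoring upload 64 days ago vs limit 60 → not met
7. professional liability coverage $1,300,000 ≥ $1,050,000 → met
Not met: 2, 3, 6

2, 3, 6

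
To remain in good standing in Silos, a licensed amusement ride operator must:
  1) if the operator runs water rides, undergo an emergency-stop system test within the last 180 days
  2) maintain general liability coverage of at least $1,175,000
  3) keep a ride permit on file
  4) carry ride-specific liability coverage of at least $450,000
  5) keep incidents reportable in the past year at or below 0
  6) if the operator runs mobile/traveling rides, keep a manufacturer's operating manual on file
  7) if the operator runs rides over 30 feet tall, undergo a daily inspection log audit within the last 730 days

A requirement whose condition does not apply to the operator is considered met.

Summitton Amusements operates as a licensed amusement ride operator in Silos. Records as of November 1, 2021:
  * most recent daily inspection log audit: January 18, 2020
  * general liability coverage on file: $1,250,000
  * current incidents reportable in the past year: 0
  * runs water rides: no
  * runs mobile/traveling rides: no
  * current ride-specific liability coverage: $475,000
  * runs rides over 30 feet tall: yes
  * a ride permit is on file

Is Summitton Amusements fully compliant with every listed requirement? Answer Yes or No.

Yes

1. condition 'runs water rides' does not hold → requirement n/a → met
2. general liability coverage $1,250,000 ≥ $1,175,000 → met
3. ride permit present → met
4. ride-specific liability coverage $475,000 ≥ $450,000 → met
5. incidents reportable in the past year 0 ≤ 0 → met
6. condition 'runs mobile/traveling rides' does not hold → requirement n/a → met
7. condition 'runs rides over 30 feet tall' holds; daily inspection log audit 653 days ago vs limit 730 → met
All met.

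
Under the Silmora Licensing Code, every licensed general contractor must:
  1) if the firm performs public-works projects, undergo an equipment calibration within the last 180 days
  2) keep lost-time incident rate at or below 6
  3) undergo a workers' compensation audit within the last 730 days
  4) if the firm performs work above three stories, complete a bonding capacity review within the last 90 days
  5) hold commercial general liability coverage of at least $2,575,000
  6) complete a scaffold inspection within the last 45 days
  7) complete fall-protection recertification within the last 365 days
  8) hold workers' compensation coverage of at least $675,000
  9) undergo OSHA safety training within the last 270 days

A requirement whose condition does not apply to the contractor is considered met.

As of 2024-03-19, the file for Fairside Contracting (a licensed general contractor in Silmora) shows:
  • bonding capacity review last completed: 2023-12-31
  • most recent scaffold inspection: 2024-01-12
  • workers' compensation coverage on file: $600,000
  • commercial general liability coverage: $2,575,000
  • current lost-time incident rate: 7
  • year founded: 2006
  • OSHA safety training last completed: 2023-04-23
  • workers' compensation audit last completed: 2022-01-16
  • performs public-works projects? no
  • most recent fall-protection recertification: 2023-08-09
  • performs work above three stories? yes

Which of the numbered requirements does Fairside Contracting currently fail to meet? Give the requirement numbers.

2, 3, 6, 8, 9

1. condition 'performs public-works projects' does not hold → requirement n/a → met
2. lost-time incident rate 7 > 6 → not met
3. workers' compensation audit 793 days ago vs limit 730 → not met
4. condition 'performs work above three stories' holds; bonding capacity review 79 days ago vs limit 90 → met
5. commercial general liability coverage $2,575,000 ≥ $2,575,000 → met
6. scaffold inspection 67 days ago vs limit 45 → not met
7. fall-protection recertification 223 days ago vs limit 365 → met
8. workers' compensation coverage $600,000 < $675,000 → not met
9. OSHA safety training 331 days ago vs limit 270 → not met
Not met: 2, 3, 6, 8, 9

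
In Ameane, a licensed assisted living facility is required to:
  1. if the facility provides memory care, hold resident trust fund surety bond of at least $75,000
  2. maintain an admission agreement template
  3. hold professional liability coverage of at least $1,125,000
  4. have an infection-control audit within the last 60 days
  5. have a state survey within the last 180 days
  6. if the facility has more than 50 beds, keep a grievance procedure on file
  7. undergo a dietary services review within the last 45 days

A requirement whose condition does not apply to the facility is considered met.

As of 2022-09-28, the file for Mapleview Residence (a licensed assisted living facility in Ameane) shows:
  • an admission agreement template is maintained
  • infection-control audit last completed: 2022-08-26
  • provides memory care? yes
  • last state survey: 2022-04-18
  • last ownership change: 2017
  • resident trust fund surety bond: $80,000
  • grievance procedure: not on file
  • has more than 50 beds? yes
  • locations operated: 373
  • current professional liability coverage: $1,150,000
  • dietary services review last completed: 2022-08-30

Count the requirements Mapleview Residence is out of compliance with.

1. condition 'provides memory care' holds; resident trust fund surety bond $80,000 ≥ $75,000 → met
2. admission agreement template present → met
3. professional liability coverage $1,150,000 ≥ $1,125,000 → met
4. infection-control audit 33 days ago vs limit 60 → met
5. state survey 163 days ago vs limit 180 → met
6. condition 'has more than 50 beds' holds; grievance procedure absent → not met
7. dietary services review 29 days ago vs limit 45 → met
Not met: 1 of 7

1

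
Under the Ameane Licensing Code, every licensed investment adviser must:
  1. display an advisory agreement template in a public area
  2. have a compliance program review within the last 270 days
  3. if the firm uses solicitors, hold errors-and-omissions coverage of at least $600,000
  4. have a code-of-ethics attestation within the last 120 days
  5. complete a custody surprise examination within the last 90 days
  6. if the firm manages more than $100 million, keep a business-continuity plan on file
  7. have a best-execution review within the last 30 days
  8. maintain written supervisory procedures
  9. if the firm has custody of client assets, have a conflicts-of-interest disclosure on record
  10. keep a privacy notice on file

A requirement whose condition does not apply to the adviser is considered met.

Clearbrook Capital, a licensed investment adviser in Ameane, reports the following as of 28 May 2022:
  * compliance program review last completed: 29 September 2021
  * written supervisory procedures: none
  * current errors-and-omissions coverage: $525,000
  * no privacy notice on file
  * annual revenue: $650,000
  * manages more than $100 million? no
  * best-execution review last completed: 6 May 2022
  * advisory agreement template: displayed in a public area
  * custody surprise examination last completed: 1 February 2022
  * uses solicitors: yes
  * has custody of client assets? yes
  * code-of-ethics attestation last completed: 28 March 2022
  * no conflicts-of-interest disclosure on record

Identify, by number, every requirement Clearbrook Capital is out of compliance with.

3, 5, 8, 9, 10

1. advisory agreement template present → met
2. compliance program review 241 days ago vs limit 270 → met
3. condition 'uses solicitors' holds; errors-and-omissions coverage $525,000 < $600,000 → not met
4. code-of-ethics attestation 61 days ago vs limit 120 → met
5. custody surprise examination 116 days ago vs limit 90 → not met
6. condition 'manages more than $100 million' does not hold → requirement n/a → met
7. best-execution review 22 days ago vs limit 30 → met
8. written supervisory procedures absent → not met
9. condition 'has custody of client assets' holds; conflicts-of-interest disclosure absent → not met
10. privacy notice absent → not met
Not met: 3, 5, 8, 9, 10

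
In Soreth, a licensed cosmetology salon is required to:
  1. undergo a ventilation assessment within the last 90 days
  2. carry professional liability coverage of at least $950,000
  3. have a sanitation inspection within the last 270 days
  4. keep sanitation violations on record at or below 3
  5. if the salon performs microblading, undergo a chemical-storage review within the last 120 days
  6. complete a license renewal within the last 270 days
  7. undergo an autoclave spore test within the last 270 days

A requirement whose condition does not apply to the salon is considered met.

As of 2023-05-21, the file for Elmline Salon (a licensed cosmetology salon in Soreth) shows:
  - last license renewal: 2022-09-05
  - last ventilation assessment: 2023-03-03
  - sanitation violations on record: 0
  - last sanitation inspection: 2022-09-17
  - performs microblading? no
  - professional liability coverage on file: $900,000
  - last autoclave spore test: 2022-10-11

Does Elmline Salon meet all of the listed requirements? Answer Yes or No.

No

1. ventilation assessment 79 days ago vs limit 90 → met
2. professional liability coverage $900,000 < $950,000 → not met
3. sanitation inspection 246 days ago vs limit 270 → met
4. sanitation violations on record 0 ≤ 3 → met
5. condition 'performs microblading' does not hold → requirement n/a → met
6. license renewal 258 days ago vs limit 270 → met
7. autoclave spore test 222 days ago vs limit 270 → met
Not met: 2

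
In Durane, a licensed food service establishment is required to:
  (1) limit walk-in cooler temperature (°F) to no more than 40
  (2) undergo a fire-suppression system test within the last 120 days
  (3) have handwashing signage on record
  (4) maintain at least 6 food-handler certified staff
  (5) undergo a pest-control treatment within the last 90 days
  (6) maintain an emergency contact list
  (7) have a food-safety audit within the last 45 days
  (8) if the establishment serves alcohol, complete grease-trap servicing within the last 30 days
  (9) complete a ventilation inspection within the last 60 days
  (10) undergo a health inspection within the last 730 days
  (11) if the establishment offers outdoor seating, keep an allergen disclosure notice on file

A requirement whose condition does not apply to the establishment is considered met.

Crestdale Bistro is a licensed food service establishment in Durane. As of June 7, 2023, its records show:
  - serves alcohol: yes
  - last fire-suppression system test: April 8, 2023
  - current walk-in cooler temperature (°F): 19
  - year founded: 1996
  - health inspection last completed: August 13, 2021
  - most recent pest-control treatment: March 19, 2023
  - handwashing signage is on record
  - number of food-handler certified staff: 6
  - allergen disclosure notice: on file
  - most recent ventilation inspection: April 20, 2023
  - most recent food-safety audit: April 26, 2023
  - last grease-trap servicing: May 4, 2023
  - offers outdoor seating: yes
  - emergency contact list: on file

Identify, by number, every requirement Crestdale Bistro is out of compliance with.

8

1. walk-in cooler temperature (°F) 19 ≤ 40 → met
2. fire-suppression system test 60 days ago vs limit 120 → met
3. handwashing signage present → met
4. food-handler certified staff 6 ≥ 6 → met
5. pest-control treatment 80 days ago vs limit 90 → met
6. emergency contact list present → met
7. food-safety audit 42 days ago vs limit 45 → met
8. condition 'serves alcohol' holds; grease-trap servicing 34 days ago vs limit 30 → not met
9. ventilation inspection 48 days ago vs limit 60 → met
10. health inspection 663 days ago vs limit 730 → met
11. condition 'offers outdoor seating' holds; allergen disclosure notice present → met
Not met: 8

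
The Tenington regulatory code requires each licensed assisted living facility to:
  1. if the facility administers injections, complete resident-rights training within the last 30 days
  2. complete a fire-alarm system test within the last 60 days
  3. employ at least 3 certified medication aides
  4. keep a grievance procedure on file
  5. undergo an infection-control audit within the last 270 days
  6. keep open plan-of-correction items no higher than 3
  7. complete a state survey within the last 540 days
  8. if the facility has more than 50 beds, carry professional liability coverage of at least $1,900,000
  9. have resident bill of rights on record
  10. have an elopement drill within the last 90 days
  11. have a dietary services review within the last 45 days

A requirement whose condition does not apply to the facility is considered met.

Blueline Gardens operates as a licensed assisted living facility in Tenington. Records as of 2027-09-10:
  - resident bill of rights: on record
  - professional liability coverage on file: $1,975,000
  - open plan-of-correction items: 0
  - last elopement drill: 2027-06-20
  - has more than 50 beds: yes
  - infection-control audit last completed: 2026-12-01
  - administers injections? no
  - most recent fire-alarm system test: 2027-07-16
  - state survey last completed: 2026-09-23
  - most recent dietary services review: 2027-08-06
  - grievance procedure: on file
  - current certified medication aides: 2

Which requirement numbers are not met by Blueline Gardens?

1. condition 'administers injections' does not hold → requirement n/a → met
2. fire-alarm system test 56 days ago vs limit 60 → met
3. certified medication aides 2 < 3 → not met
4. grievance procedure present → met
5. infection-control audit 283 days ago vs limit 270 → not met
6. open plan-of-correction items 0 ≤ 3 → met
7. state survey 352 days ago vs limit 540 → met
8. condition 'has more than 50 beds' holds; professional liability coverage $1,975,000 ≥ $1,900,000 → met
9. resident bill of rights present → met
10. elopement drill 82 days ago vs limit 90 → met
11. dietary services review 35 days ago vs limit 45 → met
Not met: 3, 5

3, 5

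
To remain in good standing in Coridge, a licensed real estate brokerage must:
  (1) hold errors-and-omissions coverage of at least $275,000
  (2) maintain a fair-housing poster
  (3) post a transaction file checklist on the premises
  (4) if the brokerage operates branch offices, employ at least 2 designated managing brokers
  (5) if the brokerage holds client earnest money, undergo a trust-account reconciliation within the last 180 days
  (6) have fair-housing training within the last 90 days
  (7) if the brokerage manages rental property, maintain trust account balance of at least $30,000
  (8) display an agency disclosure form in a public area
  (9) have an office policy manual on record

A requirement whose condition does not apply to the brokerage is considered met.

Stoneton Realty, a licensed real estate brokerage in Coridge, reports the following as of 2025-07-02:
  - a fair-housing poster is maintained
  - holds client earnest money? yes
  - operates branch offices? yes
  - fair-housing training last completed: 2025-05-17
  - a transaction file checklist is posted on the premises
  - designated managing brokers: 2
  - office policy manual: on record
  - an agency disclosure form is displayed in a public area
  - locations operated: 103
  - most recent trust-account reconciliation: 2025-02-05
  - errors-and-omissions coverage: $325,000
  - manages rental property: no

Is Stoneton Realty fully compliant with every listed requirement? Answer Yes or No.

Yes

1. errors-and-omissions coverage $325,000 ≥ $275,000 → met
2. fair-housing poster present → met
3. transaction file checklist present → met
4. condition 'operates branch offices' holds; designated managing brokers 2 ≥ 2 → met
5. condition 'holds client earnest money' holds; trust-account reconciliation 147 days ago vs limit 180 → met
6. fair-housing training 46 days ago vs limit 90 → met
7. condition 'manages rental property' does not hold → requirement n/a → met
8. agency disclosure form present → met
9. office policy manual present → met
All met.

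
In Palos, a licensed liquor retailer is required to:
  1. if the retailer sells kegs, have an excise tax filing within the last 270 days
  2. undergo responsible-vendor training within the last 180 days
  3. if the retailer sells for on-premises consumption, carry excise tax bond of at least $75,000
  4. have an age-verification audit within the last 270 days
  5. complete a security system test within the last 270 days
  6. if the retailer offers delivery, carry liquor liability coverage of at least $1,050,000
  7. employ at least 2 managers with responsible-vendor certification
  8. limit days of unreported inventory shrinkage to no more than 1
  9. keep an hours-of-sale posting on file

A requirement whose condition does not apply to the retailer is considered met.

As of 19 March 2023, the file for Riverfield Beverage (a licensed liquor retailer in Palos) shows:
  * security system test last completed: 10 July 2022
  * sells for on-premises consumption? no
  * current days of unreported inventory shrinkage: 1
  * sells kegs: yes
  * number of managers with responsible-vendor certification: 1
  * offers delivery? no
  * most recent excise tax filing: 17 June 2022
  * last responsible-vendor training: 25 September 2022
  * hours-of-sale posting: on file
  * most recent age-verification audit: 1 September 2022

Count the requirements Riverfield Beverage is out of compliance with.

1. condition 'sells kegs' holds; excise tax filing 275 days ago vs limit 270 → not met
2. responsible-vendor training 175 days ago vs limit 180 → met
3. condition 'sells for on-premises consumption' does not hold → requirement n/a → met
4. age-verification audit 199 days ago vs limit 270 → met
5. security system test 252 days ago vs limit 270 → met
6. condition 'offers delivery' does not hold → requirement n/a → met
7. managers with responsible-vendor certification 1 < 2 → not met
8. days of unreported inventory shrinkage 1 ≤ 1 → met
9. hours-of-sale posting present → met
Not met: 2 of 9

2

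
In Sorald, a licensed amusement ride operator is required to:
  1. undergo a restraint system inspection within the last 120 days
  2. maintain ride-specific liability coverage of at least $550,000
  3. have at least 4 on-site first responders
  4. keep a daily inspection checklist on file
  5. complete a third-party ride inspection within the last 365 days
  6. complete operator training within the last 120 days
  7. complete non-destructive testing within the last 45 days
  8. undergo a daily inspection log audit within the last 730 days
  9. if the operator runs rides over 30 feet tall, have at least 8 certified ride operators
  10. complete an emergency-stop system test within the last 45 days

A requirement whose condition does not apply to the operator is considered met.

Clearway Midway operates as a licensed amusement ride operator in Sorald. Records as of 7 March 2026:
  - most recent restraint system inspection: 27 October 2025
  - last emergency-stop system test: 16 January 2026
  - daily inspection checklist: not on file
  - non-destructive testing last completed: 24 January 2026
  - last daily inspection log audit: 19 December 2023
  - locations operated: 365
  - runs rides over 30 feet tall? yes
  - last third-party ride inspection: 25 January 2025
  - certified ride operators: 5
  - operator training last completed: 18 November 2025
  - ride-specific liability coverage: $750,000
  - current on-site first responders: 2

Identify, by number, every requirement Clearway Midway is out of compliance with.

1, 3, 4, 5, 8, 9, 10

1. restraint system inspection 131 days ago vs limit 120 → not met
2. ride-specific liability coverage $750,000 ≥ $550,000 → met
3. on-site first responders 2 < 4 → not met
4. daily inspection checklist absent → not met
5. third-party ride inspection 406 days ago vs limit 365 → not met
6. operator training 109 days ago vs limit 120 → met
7. non-destructive testing 42 days ago vs limit 45 → met
8. daily inspection log audit 809 days ago vs limit 730 → not met
9. condition 'runs rides over 30 feet tall' holds; certified ride operators 5 < 8 → not met
10. emergency-stop system test 50 days ago vs limit 45 → not met
Not met: 1, 3, 4, 5, 8, 9, 10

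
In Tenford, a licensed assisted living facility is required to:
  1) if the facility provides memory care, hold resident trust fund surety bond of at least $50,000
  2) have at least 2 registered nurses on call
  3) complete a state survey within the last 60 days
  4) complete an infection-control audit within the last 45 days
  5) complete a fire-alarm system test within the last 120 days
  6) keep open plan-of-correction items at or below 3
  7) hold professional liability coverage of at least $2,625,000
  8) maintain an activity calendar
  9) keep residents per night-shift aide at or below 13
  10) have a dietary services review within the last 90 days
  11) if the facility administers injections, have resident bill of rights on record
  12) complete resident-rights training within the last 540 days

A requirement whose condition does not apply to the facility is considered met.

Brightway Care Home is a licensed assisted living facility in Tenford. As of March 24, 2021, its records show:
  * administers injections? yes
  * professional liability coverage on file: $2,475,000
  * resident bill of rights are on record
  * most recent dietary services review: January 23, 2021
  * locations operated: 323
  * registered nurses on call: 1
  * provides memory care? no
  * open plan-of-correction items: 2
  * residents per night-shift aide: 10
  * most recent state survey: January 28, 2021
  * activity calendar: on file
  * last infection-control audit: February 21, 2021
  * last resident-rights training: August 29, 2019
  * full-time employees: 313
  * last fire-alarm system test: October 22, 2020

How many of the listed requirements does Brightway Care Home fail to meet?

1. condition 'provides memory care' does not hold → requirement n/a → met
2. registered nurses on call 1 < 2 → not met
3. state survey 55 days ago vs limit 60 → met
4. infection-control audit 31 days ago vs limit 45 → met
5. fire-alarm system test 153 days ago vs limit 120 → not met
6. open plan-of-correction items 2 ≤ 3 → met
7. professional liability coverage $2,475,000 < $2,625,000 → not met
8. activity calendar present → met
9. residents per night-shift aide 10 ≤ 13 → met
10. dietary services review 60 days ago vs limit 90 → met
11. condition 'administers injections' holds; resident bill of rights present → met
12. resident-rights training 573 days ago vs limit 540 → not met
Not met: 4 of 12

4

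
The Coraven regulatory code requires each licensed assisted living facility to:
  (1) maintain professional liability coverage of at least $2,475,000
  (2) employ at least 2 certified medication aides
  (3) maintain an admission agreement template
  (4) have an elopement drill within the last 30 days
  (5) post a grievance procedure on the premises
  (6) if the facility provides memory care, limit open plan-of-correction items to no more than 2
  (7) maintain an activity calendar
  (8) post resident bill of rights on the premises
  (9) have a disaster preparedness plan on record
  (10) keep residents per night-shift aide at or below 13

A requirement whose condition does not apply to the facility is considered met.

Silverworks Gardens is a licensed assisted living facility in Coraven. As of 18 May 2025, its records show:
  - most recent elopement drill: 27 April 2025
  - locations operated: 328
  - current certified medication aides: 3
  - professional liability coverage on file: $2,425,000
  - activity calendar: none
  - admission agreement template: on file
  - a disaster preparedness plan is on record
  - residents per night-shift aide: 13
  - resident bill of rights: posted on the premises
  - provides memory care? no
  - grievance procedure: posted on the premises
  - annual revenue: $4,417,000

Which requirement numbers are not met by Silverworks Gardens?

1, 7

1. professional liability coverage $2,425,000 < $2,475,000 → not met
2. certified medication aides 3 ≥ 2 → met
3. admission agreement template present → met
4. elopement drill 21 days ago vs limit 30 → met
5. grievance procedure present → met
6. condition 'provides memory care' does not hold → requirement n/a → met
7. activity calendar absent → not met
8. resident bill of rights present → met
9. disaster preparedness plan present → met
10. residents per night-shift aide 13 ≤ 13 → met
Not met: 1, 7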